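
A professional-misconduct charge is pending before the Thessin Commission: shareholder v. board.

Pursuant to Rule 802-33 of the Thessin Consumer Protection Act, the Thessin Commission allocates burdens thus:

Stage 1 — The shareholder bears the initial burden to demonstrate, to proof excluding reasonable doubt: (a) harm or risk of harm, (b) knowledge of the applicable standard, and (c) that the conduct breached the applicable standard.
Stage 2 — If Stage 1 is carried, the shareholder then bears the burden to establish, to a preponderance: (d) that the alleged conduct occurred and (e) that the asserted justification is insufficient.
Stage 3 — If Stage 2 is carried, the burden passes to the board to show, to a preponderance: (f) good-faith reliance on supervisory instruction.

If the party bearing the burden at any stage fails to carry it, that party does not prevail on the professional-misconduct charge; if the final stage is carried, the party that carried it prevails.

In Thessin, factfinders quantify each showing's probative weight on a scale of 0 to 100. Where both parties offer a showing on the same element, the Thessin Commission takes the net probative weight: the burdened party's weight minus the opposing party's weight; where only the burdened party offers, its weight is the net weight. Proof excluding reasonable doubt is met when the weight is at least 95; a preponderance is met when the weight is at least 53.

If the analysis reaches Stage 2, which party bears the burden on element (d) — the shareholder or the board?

shareholder

Stage 2's rule assigns the burden to the shareholder (to a preponderance).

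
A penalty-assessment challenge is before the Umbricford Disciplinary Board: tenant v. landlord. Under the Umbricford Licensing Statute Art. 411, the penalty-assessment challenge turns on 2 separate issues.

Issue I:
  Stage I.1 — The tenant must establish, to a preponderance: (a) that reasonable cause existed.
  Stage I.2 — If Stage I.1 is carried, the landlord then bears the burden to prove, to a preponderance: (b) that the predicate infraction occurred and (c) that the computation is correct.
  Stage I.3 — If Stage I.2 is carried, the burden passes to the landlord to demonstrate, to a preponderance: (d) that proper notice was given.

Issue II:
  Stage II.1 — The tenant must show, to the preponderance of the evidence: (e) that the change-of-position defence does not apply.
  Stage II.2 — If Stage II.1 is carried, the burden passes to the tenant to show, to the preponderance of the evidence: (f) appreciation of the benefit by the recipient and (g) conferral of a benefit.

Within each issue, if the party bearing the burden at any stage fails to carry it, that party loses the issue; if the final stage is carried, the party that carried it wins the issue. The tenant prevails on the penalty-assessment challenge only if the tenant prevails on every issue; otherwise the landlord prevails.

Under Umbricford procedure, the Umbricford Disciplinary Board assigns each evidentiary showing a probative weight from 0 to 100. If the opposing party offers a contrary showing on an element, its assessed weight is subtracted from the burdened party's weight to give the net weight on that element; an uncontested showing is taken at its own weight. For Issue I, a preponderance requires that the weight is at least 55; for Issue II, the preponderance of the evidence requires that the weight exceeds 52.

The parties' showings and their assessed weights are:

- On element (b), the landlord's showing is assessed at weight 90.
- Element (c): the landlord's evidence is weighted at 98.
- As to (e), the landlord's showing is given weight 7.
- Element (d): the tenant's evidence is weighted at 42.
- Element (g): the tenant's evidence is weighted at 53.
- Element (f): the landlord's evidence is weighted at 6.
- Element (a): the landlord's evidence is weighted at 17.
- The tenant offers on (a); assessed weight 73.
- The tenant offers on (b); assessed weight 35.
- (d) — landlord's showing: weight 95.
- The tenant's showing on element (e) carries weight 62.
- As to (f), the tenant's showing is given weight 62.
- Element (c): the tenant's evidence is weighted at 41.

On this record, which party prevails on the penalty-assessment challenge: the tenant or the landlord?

tenant

— Issue I —
Stage I.1 — burden on tenant; standard: a preponderance (weight is at least 55).
    (a): 73 − 17 = 56 ≥ 55 [met]
  Stage I.1 is satisfied; the onus moves to the landlord.
Stage I.2 — burden on landlord; standard: a preponderance (weight is at least 55).
    (b): 90 − 35 = 55 ≥ 55 [met]
    (c): 98 − 41 = 57 ≥ 55 [met]
  Stage I.2 carried; the burden remains with the landlord.
Stage I.3 — burden on landlord; standard: a preponderance (weight is at least 55).
    (d): 95 − 42 = 53 < 55 [not met]
  Not every element is met, so the landlord fails to carry Stage I.3.
The tenant prevails on this issue.
— Issue II —
Stage II.1 (tenant, the preponderance of the evidence, weight exceeds 52): (e) net 62−7=55 > 52 — meets.
  Stage II.1 is satisfied; the tenant continues to bear the burden.
Stage II.2 (tenant, the preponderance of the evidence, weight exceeds 52): (f) net 62−6=56 > 52 — meets; (g) 53 > 52 — meets.
  All elements met at the final stage.
Every stage carried; the tenant prevails on this issue.
Per-issue: Issue I → tenant; Issue II → tenant. The tenant must prevail on every issue; overall, the tenant prevails.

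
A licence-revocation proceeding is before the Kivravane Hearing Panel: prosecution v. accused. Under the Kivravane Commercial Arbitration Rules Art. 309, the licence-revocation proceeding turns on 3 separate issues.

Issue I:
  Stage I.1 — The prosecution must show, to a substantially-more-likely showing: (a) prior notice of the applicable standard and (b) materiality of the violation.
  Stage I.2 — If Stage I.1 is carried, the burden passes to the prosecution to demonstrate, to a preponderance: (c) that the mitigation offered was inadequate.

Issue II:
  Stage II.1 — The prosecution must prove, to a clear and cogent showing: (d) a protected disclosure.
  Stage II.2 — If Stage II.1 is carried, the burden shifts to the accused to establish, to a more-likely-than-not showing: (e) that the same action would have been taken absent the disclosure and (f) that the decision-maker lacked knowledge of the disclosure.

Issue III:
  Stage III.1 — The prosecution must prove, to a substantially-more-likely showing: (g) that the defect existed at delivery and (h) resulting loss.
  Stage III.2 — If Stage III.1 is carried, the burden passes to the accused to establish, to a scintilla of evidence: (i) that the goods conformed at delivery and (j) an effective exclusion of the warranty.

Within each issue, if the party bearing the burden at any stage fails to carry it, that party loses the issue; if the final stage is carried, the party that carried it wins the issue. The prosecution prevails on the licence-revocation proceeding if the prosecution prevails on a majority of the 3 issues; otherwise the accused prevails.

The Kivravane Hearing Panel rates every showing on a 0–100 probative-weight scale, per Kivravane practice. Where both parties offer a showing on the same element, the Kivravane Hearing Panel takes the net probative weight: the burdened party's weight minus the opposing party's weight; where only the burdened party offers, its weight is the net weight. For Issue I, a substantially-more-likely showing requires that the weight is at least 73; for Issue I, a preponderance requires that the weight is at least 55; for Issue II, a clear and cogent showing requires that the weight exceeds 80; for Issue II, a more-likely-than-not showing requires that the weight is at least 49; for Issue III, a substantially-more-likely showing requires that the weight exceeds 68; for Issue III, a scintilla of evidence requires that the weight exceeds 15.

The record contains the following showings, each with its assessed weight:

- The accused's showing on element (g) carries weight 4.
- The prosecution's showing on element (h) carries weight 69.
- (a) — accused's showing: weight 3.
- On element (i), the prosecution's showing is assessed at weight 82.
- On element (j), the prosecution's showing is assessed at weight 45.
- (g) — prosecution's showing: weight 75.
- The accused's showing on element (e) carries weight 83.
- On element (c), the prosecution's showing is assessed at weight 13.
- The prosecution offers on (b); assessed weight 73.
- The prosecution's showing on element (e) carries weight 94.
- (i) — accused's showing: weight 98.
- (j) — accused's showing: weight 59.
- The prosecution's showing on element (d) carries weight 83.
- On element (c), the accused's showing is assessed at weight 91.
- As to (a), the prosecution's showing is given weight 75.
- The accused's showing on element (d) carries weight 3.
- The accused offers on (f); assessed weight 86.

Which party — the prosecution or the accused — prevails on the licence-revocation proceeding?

— Issue I —
At Stage I.1 the prosecution must meet a substantially-more-likely showing (weight is at least 73): on (a) the weight is 75 less the opposing 3 gives net 72, < 73, so (a) does not meet the standard; on (b) the weight is 73, which does reach 73, so (b) meets the standard.
  Not every element is met, so the prosecution fails to carry Stage I.1.
So the accused prevails on this issue.
— Issue II —
Stage II.1 — burden on prosecution; standard: a clear and cogent showing (weight exceeds 80).
    (d): 83 − 3 = 80 ≤ 80 [not met]
  The prosecution does not carry Stage II.1.
The accused prevails on this issue.
— Issue III —
At Stage III.1 the prosecution must meet a substantially-more-likely showing (weight exceeds 68): on (g) the weight is 75 less the opposing 4 gives net 71, > 68, so (g) meets the standard; on (h) the weight is 69, which does exceed 68, so (h) meets the standard.
  Stage III.1 is satisfied; the onus moves to the accused.
At Stage III.2 the accused must meet a scintilla of evidence (weight exceeds 15): on (i) the weight is 98 less the opposing 82 gives net 16, which does exceed 15, so (i) meets the standard; on (j) the weight is 59 less the opposing 45 gives net 14, ≤ 15, so (j) does not meet the standard.
  Stage III.2 not carried; the accused fails its burden.
So the prosecution prevails on this issue.
Per-issue: Issue I → accused; Issue II → accused; Issue III → prosecution. The prosecution must prevail on a majority of issues; overall, the accused prevails.

accused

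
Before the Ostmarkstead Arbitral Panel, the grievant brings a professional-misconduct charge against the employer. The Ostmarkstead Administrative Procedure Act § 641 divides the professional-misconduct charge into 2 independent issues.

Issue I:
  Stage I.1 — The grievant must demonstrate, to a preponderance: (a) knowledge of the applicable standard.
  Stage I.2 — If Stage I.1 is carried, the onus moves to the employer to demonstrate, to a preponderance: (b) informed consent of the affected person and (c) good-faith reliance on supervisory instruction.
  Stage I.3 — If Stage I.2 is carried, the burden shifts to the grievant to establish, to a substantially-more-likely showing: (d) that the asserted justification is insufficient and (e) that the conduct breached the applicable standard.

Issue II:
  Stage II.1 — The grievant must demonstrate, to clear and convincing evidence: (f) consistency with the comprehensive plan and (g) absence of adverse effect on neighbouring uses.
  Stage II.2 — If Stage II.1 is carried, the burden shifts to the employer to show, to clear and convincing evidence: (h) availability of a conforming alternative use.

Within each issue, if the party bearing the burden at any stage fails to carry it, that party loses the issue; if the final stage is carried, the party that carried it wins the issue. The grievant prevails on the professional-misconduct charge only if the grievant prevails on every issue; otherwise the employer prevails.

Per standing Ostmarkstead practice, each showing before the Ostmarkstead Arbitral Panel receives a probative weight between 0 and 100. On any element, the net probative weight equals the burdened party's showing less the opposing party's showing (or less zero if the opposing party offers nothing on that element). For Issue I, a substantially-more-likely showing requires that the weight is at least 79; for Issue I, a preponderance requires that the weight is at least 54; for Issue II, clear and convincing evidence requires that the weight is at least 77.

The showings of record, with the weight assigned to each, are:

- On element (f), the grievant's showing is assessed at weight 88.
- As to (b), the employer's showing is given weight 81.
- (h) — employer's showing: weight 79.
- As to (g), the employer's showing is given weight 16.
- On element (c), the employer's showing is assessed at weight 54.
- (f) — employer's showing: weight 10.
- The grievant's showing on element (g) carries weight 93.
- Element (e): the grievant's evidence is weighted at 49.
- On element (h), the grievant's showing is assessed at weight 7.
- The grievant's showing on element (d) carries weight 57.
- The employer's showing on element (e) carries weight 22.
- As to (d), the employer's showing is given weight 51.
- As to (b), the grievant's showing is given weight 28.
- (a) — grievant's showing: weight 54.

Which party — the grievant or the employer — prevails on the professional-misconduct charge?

— Issue I —
Stage I.1 — burden on grievant; standard: a preponderance (weight is at least 54).
    (a): 54 ≥ 54 [met]
  The grievant carries Stage I.1; the employer now bears the burden.
Stage I.2 — burden on employer; standard: a preponderance (weight is at least 54).
    (b): 81 − 28 = 53 < 54 [not met]
    (c): 54 ≥ 54 [met]
  Not every element is met, so the employer fails to carry Stage I.2.
So the grievant prevails on this issue.
— Issue II —
At Stage II.1 the grievant must meet clear and convincing evidence (weight is at least 77): on (f) the weight is 88 less the opposing 10 gives net 78, which does reach 77, so (f) meets the standard; on (g) the weight is 93 less the opposing 16 gives net 77, ≥ 77, so (g) meets the standard.
  All elements met. The burden passes to the employer.
At Stage II.2 the employer must meet clear and convincing evidence (weight is at least 77): on (h) the weight is 79 less the opposing 7 gives net 72, < 77, so (h) does not meet the standard.
  Stage II.2 not carried; the employer fails its burden.
So the grievant prevails on this issue.
Per-issue: Issue I → grievant; Issue II → grievant. The grievant must prevail on every issue; overall, the grievant prevails.

grievant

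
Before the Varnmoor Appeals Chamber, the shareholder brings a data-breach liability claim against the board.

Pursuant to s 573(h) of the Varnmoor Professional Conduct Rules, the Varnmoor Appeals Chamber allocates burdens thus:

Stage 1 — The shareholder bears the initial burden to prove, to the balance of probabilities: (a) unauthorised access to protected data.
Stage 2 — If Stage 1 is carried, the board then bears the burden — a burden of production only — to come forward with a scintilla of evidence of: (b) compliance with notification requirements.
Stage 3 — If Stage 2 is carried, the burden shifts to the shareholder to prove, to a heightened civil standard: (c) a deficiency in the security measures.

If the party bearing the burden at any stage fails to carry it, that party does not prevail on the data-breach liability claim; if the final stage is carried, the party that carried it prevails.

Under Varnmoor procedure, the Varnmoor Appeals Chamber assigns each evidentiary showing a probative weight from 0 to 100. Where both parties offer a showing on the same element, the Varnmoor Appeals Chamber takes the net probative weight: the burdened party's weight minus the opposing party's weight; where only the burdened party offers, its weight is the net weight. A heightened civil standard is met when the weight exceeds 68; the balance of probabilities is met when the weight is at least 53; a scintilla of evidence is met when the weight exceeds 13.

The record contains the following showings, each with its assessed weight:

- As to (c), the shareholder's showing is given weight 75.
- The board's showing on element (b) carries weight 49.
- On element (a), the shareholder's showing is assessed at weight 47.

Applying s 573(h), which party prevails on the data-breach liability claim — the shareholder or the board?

board

At Stage 1 the shareholder must meet the balance of probabilities (weight is at least 53): on (a) the weight is 47, which does not reach 53, so (a) does not meet the standard.
  Not every element is met, so the shareholder fails to carry Stage 1.
The analysis ends at Stage 1; the board prevails.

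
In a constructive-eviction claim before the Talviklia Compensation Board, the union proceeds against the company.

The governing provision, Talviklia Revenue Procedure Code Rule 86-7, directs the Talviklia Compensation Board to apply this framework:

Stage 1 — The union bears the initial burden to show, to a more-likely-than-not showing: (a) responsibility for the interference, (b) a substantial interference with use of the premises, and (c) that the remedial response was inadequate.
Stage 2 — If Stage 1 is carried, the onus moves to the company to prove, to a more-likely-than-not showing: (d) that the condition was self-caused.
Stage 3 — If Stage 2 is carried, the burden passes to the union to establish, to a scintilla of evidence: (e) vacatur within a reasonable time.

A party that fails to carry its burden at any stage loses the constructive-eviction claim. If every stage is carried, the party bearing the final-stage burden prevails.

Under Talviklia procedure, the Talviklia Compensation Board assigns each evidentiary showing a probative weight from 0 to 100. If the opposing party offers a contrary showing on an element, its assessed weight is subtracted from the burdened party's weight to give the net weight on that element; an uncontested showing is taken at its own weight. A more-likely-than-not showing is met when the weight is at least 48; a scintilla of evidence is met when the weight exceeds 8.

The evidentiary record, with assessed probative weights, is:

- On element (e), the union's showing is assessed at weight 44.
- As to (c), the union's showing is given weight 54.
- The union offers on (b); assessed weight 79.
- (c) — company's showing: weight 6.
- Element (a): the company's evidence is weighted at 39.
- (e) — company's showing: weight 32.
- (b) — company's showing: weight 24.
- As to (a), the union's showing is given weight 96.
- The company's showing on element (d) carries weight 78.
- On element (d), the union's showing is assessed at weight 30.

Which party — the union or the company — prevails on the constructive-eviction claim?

Stage 1 — burden on union; standard: a more-likely-than-not showing (weight is at least 48).
    (a): 96 − 39 = 57 ≥ 48 [met]
    (b): 79 − 24 = 55 ≥ 48 [met]
    (c): 54 − 6 = 48 ≥ 48 [met]
  Stage 1 carried; the burden shifts to the company.
Stage 2 — burden on company; standard: a more-likely-than-not showing (weight is at least 48).
    (d): 78 − 30 = 48 ≥ 48 [met]
  All elements met. The burden passes to the union.
Stage 3 — burden on union; standard: a scintilla of evidence (weight exceeds 8).
    (e): 44 − 32 = 12 > 8 [met]
  The union carries the last stage.
Every stage carried; the union prevails.

union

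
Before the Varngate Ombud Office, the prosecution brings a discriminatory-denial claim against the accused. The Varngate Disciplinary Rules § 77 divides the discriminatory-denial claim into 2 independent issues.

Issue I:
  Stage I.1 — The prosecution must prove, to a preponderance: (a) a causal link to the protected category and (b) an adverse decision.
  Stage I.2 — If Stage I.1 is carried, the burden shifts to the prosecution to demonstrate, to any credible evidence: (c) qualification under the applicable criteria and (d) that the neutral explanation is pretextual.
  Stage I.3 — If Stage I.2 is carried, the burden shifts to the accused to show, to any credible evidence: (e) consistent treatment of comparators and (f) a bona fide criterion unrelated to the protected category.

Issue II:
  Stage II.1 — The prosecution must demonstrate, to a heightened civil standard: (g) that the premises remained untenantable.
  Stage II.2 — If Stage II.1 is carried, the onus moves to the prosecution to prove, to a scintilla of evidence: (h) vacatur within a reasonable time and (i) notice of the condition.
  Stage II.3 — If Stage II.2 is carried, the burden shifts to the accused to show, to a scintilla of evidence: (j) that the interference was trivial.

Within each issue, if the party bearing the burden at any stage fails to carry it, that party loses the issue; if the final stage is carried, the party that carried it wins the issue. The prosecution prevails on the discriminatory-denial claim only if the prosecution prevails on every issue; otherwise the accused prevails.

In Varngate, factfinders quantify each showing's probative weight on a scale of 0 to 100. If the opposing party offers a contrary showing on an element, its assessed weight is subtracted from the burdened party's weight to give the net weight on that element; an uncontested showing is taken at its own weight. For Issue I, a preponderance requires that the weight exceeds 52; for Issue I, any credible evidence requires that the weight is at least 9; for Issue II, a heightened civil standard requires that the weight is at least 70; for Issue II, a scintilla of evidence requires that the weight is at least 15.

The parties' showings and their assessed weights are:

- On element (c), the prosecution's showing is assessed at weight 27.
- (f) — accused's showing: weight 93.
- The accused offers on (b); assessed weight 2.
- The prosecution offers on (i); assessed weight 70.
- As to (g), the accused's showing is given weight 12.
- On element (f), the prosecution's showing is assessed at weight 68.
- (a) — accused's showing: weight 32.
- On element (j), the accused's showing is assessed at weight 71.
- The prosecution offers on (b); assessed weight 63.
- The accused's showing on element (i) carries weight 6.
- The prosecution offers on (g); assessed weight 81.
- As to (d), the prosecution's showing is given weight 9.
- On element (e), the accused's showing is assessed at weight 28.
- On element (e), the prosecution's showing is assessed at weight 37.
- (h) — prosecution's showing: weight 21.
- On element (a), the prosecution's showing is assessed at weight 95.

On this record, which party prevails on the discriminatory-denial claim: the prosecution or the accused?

— Issue I —
At Stage I.1 the prosecution must meet a preponderance (weight exceeds 52): on (a) the weight is 95 less the opposing 32 gives net 63, > 52, so (a) meets the standard; on (b) the weight is 63 less the opposing 2 gives net 61, which does exceed 52, so (b) meets the standard.
  Stage I.1 is satisfied; the prosecution continues to bear the burden.
At Stage I.2 the prosecution must meet any credible evidence (weight is at least 9): on (c) the weight is 27, which does reach 9, so (c) meets the standard; on (d) the weight is 9, which does reach 9, so (d) meets the standard.
  Stage I.2 is satisfied; the onus moves to the accused.
At Stage I.3 the accused must meet any credible evidence (weight is at least 9): on (e) the weight is 28 less the opposing 37 gives net -9, < 9, so (e) does not meet the standard; on (f) the weight is 93 less the opposing 68 gives net 25, ≥ 9, so (f) meets the standard.
  Not every element is met, so the accused fails to carry Stage I.3.
The analysis ends at Stage I.3; the prosecution prevails on this issue.
— Issue II —
Stage II.1 (prosecution, a heightened civil standard, weight is at least 70): (g) net 81−12=69 < 70 — fails.
  The prosecution does not carry Stage II.1.
The analysis ends at Stage II.1; the accused prevails on this issue.
Per-issue: Issue I → prosecution; Issue II → accused. The prosecution must prevail on every issue; overall, the accused prevails.

accused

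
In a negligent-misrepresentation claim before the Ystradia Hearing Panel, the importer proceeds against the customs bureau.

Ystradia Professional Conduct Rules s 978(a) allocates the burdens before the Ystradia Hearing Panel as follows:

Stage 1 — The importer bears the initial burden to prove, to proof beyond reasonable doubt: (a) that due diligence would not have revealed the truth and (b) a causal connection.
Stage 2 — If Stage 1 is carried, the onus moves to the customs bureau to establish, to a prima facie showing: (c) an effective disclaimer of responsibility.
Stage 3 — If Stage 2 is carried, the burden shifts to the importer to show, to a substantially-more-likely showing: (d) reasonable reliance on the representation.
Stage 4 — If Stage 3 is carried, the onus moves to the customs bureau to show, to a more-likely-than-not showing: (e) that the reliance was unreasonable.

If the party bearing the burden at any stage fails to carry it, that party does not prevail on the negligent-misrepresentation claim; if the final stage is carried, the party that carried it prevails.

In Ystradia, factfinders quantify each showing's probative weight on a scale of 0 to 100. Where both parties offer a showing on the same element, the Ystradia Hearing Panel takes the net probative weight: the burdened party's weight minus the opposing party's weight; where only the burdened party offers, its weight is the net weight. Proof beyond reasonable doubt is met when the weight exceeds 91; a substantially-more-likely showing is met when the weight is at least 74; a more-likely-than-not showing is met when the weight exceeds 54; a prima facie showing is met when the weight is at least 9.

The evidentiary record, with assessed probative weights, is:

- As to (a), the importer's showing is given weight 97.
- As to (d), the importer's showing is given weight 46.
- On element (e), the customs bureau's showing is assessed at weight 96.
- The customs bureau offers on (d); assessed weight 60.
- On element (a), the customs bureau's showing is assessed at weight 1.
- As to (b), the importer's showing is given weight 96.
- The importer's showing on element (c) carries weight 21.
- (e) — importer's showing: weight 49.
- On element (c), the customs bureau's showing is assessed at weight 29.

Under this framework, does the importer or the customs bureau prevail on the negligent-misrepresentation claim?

importer

Stage 1 — burden on importer; standard: proof beyond reasonable doubt (weight exceeds 91).
    (a): 97 − 1 = 96 > 91 [met]
    (b): 96 > 91 [met]
  All elements met. The burden passes to the customs bureau.
Stage 2 — burden on customs bureau; standard: a prima facie showing (weight is at least 9).
    (c): 29 − 21 = 8 < 9 [not met]
  Not every element is met, so the customs bureau fails to carry Stage 2.
So the importer prevails.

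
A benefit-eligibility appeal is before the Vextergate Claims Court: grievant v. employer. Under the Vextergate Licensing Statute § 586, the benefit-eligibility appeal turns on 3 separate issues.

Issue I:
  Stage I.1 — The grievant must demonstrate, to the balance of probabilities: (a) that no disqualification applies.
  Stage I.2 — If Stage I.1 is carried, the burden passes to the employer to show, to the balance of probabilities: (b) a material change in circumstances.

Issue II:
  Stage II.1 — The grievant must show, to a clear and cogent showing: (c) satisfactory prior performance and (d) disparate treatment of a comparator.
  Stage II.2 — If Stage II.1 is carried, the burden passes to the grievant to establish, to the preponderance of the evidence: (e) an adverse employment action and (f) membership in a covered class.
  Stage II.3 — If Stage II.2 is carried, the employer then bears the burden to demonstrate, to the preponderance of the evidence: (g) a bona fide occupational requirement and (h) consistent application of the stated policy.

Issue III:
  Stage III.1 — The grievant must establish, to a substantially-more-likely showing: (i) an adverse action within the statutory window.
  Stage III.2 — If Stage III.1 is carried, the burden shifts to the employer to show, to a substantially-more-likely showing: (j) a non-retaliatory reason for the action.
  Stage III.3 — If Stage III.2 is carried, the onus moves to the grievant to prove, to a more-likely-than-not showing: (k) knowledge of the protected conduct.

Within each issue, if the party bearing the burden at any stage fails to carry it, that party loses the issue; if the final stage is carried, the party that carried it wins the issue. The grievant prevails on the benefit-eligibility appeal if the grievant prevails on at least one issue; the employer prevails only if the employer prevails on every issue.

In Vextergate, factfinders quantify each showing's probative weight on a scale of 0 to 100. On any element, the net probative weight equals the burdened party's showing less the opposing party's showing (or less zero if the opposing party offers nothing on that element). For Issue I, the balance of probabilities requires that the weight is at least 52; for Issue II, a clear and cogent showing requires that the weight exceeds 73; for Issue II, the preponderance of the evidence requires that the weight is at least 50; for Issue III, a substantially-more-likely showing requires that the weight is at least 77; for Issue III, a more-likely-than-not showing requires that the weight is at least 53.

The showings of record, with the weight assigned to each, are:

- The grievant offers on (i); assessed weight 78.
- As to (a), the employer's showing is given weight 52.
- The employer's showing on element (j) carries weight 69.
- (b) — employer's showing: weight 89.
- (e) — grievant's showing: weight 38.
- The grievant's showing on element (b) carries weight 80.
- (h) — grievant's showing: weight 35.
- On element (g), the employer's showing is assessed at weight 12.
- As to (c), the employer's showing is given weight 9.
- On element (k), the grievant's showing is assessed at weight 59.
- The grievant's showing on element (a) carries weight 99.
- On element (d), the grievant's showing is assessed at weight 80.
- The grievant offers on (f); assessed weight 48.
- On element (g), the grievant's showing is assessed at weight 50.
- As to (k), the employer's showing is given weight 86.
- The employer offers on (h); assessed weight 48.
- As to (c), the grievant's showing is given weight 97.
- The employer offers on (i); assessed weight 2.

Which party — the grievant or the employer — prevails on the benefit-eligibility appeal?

— Issue I —
Stage I.1 — burden on grievant; standard: the balance of probabilities (weight is at least 52).
    (a): 99 − 52 = 47 < 52 [not met]
  Stage I.1 not carried; the grievant fails its burden.
So the employer prevails on this issue.
— Issue II —
Stage II.1 — burden on grievant; standard: a clear and cogent showing (weight exceeds 73).
    (c): 97 − 9 = 88 > 73 [met]
    (d): 80 > 73 [met]
  Stage II.1 carried; the burden remains with the grievant.
Stage II.2 — burden on grievant; standard: the preponderance of the evidence (weight is at least 50).
    (e): 38 < 50 [not met]
    (f): 48 < 50 [not met]
  The grievant does not carry Stage II.2.
So the employer prevails on this issue.
— Issue III —
Stage III.1 — burden on grievant; standard: a substantially-more-likely showing (weight is at least 77).
    (i): 78 − 2 = 76 < 77 [not met]
  Not every element is met, so the grievant fails to carry Stage III.1.
The employer prevails on this issue.
Per-issue: Issue I → employer; Issue II → employer; Issue III → employer. The grievant must prevail on at least one issue; overall, the employer prevails.

employer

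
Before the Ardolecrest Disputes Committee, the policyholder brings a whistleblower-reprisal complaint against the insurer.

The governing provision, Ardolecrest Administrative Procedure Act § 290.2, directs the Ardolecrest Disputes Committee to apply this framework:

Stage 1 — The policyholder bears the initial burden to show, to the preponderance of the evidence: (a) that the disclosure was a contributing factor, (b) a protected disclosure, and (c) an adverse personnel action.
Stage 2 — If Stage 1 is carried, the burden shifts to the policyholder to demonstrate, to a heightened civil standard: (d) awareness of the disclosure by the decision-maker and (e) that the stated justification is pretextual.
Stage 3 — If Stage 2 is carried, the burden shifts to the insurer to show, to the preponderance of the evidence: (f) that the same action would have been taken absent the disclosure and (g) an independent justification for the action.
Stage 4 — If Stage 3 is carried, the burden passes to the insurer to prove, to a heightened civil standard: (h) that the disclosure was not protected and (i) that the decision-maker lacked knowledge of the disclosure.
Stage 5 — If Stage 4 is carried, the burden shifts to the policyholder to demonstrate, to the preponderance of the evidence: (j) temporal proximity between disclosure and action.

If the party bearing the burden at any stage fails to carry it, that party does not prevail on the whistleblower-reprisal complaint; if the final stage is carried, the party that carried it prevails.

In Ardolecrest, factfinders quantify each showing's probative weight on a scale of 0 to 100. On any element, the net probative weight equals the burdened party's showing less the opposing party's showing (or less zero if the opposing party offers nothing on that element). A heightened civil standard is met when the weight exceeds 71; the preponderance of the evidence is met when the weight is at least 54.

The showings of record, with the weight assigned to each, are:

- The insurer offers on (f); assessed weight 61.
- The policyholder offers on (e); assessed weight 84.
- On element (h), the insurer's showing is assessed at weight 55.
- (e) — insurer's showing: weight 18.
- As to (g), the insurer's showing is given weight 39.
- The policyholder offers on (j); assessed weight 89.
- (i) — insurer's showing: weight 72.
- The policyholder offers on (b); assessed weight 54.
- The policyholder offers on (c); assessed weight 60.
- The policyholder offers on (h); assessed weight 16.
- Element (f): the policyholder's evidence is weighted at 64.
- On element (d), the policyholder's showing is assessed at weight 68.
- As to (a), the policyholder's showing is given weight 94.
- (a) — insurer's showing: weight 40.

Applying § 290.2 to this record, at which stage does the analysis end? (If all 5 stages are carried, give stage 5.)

stage 2

At Stage 1 the policyholder must meet the preponderance of the evidence (weight is at least 54): on (a) the weight is 94 less the opposing 40 gives net 54, which does reach 54, so (a) meets the standard; on (b) the weight is 54, which does reach 54, so (b) meets the standard; on (c) the weight is 60, which does reach 54, so (c) meets the standard.
  Stage 1 is satisfied; the policyholder continues to bear the burden.
At Stage 2 the policyholder must meet a heightened civil standard (weight exceeds 71): on (d) the weight is 68, ≤ 71, so (d) does not meet the standard; on (e) the weight is 84 less the opposing 18 gives net 66, ≤ 71, so (e) does not meet the standard.
  Not every element is met, so the policyholder fails to carry Stage 2.
So the insurer prevails.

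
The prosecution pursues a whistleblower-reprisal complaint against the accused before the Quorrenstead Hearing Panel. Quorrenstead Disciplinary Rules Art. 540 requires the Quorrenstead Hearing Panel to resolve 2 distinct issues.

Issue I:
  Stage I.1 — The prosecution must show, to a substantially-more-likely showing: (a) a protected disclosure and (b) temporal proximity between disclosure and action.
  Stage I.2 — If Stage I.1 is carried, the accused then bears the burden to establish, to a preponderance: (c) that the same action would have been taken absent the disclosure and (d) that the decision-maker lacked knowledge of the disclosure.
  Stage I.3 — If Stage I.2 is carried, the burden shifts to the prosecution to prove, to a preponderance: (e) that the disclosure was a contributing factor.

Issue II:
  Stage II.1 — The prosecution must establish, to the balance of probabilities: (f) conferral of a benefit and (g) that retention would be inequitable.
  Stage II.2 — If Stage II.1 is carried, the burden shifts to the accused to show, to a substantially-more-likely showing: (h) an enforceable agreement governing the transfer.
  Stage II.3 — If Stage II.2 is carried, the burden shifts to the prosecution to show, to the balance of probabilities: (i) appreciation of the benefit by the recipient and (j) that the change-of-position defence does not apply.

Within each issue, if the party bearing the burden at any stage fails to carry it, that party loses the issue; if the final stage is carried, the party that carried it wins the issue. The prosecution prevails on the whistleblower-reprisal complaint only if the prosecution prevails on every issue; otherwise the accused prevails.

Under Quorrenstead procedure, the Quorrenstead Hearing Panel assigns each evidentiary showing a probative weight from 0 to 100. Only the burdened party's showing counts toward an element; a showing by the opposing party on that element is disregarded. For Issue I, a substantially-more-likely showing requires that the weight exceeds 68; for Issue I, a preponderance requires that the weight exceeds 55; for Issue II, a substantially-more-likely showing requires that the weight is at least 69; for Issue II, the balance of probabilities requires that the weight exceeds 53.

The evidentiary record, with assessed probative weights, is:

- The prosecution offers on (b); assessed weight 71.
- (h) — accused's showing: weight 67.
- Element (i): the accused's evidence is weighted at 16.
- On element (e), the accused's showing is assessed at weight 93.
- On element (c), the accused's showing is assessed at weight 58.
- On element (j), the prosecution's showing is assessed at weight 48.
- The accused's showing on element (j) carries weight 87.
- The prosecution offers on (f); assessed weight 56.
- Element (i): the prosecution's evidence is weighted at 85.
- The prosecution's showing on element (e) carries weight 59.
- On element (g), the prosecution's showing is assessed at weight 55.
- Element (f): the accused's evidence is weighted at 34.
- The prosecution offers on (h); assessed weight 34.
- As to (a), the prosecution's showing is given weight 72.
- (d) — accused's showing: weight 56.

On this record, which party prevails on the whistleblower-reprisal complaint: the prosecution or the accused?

— Issue I —
At Stage I.1 the prosecution must meet a substantially-more-likely showing (weight exceeds 68): on (a) the weight is 72, which does exceed 68, so (a) meets the standard; on (b) the weight is 71, which does exceed 68, so (b) meets the standard.
  Stage I.1 is satisfied; the onus moves to the accused.
At Stage I.2 the accused must meet a preponderance (weight exceeds 55): on (c) the weight is 58, which does exceed 55, so (c) meets the standard; on (d) the weight is 56, > 55, so (d) meets the standard.
  The accused carries Stage I.2; the prosecution now bears the burden.
At Stage I.3 the prosecution must meet a preponderance (weight exceeds 55): on (e) the weight is 59 (the accused's 93 is given no effect), which does exceed 55, so (e) meets the standard.
  The prosecution carries the last stage.
All stages carried — the prosecution prevails on this issue.
— Issue II —
Stage II.1 — burden on prosecution; standard: the balance of probabilities (weight exceeds 53).
    (f): 56 (accused's 34 disregarded) > 53 [met]
    (g): 55 > 53 [met]
  Stage II.1 carried; the burden shifts to the accused.
Stage II.2 — burden on accused; standard: a substantially-more-likely showing (weight is at least 69).
    (h): 67 (prosecution's 34 disregarded) < 69 [not met]
  Not every element is met, so the accused fails to carry Stage II.2.
The analysis ends at Stage II.2; the prosecution prevails on this issue.
Per-issue: Issue I → prosecution; Issue II → prosecution. The prosecution must prevail on every issue; overall, the prosecution prevails.

prosecution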